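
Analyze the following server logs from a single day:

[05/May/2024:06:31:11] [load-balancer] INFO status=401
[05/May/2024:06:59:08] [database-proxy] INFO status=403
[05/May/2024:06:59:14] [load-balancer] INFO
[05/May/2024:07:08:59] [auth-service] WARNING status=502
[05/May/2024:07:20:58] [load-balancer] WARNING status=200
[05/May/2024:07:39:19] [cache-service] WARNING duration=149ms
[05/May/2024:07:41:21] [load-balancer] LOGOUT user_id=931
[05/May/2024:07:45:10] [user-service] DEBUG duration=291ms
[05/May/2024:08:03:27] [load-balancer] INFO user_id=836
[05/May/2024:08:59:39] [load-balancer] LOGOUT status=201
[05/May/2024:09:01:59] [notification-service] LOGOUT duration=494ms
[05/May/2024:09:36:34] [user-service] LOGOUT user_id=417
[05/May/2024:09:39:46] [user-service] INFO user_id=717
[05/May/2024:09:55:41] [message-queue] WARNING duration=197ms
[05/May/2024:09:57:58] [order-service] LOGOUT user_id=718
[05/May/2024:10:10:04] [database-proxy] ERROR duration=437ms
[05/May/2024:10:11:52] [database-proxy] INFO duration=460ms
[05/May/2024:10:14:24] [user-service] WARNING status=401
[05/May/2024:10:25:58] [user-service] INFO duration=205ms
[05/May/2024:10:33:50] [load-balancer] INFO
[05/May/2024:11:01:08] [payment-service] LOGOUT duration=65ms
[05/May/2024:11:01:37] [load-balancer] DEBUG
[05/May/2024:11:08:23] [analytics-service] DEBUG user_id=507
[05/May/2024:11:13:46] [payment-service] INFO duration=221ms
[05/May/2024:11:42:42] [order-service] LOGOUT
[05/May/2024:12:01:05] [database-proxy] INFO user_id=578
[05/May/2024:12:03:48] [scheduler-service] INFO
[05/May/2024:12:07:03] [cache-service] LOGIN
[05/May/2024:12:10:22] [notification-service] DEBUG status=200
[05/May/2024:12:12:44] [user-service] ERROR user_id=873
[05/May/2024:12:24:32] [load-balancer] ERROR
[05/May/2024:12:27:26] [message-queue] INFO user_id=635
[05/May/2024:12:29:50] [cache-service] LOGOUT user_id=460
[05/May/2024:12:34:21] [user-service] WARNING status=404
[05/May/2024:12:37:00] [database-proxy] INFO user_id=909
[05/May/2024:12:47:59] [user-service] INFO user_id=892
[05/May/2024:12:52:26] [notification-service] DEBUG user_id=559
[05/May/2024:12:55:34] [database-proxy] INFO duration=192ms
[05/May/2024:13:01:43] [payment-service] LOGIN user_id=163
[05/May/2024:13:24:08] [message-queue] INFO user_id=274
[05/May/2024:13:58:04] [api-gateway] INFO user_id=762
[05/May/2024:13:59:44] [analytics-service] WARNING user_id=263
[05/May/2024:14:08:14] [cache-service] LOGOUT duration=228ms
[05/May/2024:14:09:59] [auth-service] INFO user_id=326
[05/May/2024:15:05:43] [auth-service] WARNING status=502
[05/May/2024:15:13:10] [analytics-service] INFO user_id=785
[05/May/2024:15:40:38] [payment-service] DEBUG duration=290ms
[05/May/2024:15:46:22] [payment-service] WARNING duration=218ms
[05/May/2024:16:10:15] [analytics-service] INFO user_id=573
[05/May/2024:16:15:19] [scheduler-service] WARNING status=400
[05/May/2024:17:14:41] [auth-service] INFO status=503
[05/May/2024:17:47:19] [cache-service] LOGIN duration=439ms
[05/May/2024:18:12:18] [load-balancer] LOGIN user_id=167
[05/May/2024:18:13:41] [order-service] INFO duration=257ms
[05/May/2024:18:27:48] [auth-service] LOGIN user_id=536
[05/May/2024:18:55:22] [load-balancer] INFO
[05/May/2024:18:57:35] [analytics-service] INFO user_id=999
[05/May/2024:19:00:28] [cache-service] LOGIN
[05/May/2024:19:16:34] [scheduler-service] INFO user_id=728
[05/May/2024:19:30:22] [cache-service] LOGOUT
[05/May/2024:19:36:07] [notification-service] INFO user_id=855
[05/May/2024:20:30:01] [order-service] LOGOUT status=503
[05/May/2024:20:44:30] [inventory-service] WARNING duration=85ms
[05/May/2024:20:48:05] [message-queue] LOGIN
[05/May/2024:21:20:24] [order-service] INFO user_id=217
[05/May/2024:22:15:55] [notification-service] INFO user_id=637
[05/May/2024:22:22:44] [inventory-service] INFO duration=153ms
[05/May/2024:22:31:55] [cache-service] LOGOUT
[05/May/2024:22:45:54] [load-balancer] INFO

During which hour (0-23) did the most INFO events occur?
12

To find the peak hour:

1. Group all INFO events by hour
2. Count events in each hour
3. Find hour with maximum count
4. Peak hour: 12 (with 6 events)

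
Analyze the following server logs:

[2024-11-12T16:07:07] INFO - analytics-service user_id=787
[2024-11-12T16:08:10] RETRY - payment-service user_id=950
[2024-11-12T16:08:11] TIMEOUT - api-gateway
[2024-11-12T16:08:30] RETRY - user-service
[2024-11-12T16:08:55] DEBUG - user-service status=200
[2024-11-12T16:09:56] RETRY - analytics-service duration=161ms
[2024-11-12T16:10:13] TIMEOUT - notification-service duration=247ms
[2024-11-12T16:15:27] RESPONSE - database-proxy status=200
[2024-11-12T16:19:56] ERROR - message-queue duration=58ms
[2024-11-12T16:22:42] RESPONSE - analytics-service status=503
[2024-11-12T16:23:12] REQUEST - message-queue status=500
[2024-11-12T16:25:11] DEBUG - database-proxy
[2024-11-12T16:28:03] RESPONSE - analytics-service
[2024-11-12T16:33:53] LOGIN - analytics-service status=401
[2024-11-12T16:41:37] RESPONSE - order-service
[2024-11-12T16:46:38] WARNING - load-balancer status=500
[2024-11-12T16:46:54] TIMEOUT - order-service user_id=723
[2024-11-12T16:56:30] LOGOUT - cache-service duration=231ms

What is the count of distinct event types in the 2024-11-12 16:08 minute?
3

To count unique event types:

1. Filter events in the minute starting at 2024-11-12 16:08
2. Extract event types from matching entries
3. Count unique types: 3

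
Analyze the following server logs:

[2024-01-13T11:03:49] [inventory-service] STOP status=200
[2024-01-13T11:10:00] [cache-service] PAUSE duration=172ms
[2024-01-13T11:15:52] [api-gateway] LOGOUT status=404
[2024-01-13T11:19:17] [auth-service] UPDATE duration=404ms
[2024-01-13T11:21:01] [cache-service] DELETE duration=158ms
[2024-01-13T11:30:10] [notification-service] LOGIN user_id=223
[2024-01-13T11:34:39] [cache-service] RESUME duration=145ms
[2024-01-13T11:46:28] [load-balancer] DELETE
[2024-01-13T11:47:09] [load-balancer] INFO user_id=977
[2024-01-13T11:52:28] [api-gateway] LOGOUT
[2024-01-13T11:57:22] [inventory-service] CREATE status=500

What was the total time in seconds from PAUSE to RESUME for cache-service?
1479

To calculate state duration:

1. Find PAUSE event for cache-service: 2024-01-13T11:10:00
2. Find RESUME event for cache-service: 2024-01-13T11:34:39
3. Calculate duration: 2024-01-13T11:34:39 - 2024-01-13T11:10:00 = 1479 seconds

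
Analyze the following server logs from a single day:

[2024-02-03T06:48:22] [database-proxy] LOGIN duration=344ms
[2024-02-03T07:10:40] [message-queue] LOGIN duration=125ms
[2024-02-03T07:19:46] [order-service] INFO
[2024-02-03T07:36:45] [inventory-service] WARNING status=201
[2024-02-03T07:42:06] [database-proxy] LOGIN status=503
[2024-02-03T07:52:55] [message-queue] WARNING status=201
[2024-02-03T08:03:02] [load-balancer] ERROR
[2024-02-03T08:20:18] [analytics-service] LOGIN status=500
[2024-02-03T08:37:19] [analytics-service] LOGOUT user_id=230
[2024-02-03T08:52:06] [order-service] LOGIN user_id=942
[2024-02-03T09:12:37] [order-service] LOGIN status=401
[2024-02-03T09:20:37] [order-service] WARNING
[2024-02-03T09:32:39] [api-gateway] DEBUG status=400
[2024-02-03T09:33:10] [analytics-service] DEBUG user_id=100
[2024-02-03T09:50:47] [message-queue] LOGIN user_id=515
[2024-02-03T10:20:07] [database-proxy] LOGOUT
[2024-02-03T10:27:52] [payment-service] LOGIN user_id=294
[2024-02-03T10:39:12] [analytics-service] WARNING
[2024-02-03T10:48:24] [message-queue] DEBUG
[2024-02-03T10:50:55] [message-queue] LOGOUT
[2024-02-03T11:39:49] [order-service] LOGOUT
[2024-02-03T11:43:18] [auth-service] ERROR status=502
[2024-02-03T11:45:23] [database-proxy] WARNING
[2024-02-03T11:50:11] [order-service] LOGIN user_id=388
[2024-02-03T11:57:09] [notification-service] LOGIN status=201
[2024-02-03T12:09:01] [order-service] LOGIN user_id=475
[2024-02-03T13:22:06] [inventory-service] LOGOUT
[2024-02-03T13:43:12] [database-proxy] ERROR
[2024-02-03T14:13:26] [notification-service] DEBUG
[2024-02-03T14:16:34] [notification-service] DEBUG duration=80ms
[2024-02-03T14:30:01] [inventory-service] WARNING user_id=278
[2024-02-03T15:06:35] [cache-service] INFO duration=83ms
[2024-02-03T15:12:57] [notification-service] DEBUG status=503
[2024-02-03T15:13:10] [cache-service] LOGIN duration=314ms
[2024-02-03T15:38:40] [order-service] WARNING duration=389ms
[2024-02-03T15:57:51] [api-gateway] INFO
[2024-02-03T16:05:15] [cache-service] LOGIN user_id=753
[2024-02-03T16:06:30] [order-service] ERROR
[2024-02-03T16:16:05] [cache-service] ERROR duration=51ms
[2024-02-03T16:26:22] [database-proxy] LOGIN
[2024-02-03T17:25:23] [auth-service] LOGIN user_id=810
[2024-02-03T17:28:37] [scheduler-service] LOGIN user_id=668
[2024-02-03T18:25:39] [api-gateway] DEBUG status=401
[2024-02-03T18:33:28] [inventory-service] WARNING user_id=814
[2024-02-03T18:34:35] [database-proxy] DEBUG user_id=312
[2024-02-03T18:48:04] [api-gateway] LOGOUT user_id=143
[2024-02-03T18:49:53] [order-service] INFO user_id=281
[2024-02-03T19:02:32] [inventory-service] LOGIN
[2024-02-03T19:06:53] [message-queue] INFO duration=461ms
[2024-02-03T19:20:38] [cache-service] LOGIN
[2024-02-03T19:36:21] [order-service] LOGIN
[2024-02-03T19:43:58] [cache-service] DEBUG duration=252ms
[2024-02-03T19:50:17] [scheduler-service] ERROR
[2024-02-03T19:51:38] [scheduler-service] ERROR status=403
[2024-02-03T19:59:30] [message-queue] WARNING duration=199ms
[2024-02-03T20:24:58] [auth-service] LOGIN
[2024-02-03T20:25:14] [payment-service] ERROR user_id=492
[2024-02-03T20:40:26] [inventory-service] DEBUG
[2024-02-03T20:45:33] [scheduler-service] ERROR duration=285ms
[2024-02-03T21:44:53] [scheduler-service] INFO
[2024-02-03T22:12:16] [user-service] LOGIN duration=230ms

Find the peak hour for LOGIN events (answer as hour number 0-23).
19

To find the peak hour:

1. Group all LOGIN events by hour
2. Count events in each hour
3. Find hour with maximum count
4. Peak hour: 19 (with 3 events)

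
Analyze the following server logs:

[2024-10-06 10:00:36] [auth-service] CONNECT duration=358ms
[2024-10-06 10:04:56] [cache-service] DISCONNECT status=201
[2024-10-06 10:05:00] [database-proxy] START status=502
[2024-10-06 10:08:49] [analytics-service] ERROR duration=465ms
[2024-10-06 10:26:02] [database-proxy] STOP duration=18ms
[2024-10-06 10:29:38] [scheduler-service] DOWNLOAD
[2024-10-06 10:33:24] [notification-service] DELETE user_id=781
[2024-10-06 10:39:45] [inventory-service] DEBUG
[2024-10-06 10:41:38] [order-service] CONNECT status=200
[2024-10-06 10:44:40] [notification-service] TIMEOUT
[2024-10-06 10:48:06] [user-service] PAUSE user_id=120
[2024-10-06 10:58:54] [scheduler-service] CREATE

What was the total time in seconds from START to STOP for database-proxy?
1262

To calculate state duration:

1. Find START event for database-proxy: 2024-10-06 10:05:00
2. Find STOP event for database-proxy: 2024-10-06 10:26:02
3. Calculate duration: 2024-10-06 10:26:02 - 2024-10-06 10:05:00 = 1262 seconds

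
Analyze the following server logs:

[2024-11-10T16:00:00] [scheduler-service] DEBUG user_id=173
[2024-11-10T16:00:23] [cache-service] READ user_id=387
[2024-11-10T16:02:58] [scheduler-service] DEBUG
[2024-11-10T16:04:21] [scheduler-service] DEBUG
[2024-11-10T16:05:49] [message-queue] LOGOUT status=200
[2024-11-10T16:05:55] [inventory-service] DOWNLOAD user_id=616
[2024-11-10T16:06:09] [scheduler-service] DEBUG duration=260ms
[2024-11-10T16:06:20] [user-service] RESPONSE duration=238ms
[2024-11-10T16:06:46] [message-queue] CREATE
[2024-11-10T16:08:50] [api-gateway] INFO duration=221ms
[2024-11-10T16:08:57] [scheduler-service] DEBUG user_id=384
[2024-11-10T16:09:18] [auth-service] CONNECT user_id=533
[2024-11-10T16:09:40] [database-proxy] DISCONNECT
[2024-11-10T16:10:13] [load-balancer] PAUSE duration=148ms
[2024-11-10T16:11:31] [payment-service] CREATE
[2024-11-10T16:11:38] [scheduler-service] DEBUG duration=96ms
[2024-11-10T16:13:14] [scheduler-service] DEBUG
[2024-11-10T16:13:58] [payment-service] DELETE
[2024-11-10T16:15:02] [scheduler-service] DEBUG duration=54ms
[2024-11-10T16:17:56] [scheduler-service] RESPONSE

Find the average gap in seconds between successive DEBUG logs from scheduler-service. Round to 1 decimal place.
128.9

To calculate average interval:

1. Find all DEBUG events for scheduler-service in order
2. Calculate time gaps between consecutive events
3. Compute mean of gaps: 902 / 7 = 128.9 seconds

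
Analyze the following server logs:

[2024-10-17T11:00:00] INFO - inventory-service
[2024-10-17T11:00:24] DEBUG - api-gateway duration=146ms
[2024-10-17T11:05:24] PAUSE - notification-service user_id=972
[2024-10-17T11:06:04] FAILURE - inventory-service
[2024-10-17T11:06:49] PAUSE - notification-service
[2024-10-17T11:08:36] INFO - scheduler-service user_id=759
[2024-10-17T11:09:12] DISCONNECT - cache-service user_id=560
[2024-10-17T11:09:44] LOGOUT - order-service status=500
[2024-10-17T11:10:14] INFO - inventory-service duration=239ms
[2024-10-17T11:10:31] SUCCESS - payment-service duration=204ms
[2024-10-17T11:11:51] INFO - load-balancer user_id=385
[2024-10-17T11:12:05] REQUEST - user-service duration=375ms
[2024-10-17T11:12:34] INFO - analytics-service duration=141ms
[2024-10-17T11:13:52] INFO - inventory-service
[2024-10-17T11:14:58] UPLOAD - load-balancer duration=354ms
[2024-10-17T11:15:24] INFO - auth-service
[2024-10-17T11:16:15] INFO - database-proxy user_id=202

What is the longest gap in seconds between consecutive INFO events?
516

To find the longest gap:

1. Extract all INFO events in chronological order
2. Calculate time differences between consecutive events
3. Find the maximum difference
4. Longest gap: 516 seconds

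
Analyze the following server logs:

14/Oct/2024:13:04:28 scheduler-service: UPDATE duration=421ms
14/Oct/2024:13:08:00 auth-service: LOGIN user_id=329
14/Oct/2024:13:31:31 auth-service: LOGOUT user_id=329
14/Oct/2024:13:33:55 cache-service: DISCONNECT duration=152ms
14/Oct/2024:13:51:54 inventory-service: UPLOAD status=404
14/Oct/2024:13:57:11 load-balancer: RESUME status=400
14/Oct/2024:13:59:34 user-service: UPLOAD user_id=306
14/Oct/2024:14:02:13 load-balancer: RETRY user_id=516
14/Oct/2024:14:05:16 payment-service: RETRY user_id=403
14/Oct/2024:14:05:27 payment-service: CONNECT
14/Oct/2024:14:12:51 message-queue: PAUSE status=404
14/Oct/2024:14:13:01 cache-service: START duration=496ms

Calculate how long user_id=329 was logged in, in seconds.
1411

To calculate session duration:

1. Find LOGIN event for user_id=329: 14/Oct/2024:13:08:00
2. Find LOGOUT event for user_id=329: 14/Oct/2024:13:31:31
3. Session duration: 14/Oct/2024:13:31:31 - 14/Oct/2024:13:08:00 = 1411 seconds (23 minutes)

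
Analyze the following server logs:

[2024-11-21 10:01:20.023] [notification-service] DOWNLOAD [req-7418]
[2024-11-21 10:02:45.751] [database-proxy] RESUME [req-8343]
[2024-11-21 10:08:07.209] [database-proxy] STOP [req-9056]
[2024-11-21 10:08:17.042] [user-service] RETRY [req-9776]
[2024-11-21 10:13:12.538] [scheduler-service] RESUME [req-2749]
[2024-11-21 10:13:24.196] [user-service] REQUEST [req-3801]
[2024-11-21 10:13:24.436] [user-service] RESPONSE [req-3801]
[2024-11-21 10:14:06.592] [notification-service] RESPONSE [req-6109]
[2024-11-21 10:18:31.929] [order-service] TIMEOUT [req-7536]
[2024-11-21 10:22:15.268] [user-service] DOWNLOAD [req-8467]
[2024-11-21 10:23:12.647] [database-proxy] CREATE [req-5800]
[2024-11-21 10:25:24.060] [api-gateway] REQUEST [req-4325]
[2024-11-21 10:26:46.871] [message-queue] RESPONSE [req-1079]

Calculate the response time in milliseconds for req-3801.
240

To calculate latency:

1. Find REQUEST with id req-3801: 2024-11-21 10:13:24.196
2. Find RESPONSE with id req-3801: 2024-11-21 10:13:24.436
3. Latency: 2024-11-21 10:13:24.436 - 2024-11-21 10:13:24.196 = 240ms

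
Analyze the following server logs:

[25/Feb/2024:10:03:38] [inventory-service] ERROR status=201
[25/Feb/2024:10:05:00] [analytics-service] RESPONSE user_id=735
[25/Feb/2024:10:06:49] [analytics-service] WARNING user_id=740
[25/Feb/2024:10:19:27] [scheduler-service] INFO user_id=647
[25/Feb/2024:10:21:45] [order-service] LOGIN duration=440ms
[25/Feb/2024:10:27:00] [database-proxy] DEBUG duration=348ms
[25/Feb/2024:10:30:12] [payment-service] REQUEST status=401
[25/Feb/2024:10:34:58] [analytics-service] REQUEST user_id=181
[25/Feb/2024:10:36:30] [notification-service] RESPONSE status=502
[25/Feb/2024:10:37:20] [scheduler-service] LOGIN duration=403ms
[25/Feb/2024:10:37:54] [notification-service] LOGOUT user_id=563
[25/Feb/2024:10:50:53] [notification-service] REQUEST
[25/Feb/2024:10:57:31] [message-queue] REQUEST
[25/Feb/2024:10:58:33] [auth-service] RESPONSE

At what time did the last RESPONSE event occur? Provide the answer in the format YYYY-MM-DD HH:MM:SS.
2024-02-25 10:58:33

To find the last event:

1. Filter for all RESPONSE events
2. Sort by timestamp
3. Select the last one
4. Timestamp: 2024-02-25 10:58:33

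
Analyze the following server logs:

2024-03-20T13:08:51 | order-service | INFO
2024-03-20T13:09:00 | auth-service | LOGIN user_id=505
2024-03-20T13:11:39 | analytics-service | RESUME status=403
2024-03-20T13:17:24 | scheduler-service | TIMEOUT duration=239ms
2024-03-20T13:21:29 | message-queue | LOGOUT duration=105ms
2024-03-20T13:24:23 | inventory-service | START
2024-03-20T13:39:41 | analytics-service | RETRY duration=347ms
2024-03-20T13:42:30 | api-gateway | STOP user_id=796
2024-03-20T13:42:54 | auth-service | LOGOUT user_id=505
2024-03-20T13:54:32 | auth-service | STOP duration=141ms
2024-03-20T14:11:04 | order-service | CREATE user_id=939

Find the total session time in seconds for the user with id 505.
2034

To calculate session duration:

1. Find LOGIN event for user_id=505: 2024-03-20T13:09:00
2. Find LOGOUT event for user_id=505: 2024-03-20T13:42:54
3. Session duration: 2024-03-20T13:42:54 - 2024-03-20T13:09:00 = 2034 seconds (33 minutes)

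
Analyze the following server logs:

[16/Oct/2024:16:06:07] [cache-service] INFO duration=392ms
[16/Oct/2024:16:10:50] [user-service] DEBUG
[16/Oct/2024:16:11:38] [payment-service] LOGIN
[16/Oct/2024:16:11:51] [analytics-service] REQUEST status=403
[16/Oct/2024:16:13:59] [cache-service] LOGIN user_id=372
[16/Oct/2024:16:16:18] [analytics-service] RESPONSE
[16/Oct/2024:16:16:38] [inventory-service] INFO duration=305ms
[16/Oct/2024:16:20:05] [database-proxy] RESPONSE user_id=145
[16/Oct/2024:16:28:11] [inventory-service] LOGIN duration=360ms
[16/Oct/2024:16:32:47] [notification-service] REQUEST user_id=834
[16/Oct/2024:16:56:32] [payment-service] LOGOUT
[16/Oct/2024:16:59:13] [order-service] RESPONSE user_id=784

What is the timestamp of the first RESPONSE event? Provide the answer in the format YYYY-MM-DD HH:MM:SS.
2024-10-16 16:16:18

To find the first event:

1. Filter for all RESPONSE events
2. Sort by timestamp
3. Select the first one
4. Timestamp: 2024-10-16 16:16:18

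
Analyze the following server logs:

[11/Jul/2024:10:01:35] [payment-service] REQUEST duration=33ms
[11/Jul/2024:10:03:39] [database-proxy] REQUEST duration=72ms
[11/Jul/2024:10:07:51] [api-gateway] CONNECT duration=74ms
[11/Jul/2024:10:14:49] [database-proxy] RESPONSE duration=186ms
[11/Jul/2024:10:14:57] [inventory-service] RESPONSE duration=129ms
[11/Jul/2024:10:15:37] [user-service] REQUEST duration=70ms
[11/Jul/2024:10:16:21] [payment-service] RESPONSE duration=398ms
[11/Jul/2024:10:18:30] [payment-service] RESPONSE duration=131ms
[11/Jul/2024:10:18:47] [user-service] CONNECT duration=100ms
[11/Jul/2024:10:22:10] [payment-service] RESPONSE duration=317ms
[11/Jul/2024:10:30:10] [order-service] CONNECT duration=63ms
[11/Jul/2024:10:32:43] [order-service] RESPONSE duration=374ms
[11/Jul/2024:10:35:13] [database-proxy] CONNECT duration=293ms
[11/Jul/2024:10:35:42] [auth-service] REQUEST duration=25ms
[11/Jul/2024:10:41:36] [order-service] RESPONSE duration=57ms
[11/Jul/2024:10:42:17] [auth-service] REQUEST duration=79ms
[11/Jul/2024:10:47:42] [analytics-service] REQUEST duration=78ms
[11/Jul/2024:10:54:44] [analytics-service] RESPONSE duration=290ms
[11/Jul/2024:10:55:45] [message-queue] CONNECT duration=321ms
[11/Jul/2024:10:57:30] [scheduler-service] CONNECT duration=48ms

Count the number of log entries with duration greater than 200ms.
6

To count timeouts:

1. Threshold: 200ms
2. Extract duration from each log entry
3. Count entries where duration > 200
4. Timeout count: 6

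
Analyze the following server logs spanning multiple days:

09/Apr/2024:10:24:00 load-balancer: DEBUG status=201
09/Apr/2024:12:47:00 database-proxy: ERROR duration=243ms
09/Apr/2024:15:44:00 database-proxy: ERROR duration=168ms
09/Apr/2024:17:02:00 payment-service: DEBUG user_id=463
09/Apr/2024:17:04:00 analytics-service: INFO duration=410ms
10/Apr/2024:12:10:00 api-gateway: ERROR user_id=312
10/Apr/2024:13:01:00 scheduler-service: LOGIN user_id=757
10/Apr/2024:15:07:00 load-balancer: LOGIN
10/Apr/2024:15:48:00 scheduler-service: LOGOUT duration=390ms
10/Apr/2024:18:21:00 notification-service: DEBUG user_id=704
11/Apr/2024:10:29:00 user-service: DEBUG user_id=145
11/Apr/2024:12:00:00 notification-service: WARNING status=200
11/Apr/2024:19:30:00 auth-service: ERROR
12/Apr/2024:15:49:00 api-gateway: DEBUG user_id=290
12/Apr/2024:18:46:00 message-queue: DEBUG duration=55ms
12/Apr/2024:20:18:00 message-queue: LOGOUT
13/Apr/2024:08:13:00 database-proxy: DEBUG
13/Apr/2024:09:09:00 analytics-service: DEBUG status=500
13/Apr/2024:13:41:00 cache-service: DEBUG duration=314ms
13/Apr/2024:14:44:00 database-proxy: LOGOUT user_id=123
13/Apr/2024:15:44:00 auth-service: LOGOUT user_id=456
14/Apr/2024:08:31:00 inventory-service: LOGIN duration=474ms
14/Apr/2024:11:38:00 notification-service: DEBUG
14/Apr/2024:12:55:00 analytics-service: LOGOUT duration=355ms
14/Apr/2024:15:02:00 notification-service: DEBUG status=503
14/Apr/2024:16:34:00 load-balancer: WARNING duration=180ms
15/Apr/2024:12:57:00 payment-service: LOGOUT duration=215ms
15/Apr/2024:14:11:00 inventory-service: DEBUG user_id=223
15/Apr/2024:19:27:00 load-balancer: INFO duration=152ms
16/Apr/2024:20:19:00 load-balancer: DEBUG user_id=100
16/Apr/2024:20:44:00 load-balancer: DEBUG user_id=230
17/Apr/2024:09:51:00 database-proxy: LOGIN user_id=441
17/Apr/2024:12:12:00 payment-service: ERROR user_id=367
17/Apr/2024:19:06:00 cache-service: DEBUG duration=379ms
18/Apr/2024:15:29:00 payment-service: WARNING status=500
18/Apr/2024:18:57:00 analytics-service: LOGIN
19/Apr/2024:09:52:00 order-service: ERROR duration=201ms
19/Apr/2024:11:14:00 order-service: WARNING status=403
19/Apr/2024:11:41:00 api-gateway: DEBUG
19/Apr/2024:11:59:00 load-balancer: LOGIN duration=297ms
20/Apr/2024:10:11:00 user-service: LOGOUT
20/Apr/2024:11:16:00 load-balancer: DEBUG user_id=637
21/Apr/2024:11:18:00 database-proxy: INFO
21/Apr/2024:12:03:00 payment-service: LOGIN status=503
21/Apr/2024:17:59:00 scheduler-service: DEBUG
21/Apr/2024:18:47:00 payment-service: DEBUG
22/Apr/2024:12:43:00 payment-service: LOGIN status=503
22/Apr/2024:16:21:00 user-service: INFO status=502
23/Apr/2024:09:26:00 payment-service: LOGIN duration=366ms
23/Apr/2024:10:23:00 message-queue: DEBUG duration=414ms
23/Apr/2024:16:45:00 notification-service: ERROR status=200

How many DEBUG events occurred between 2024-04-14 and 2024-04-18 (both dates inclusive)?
6

To filter by date range:

1. Date range: 2024-04-14 through 2024-04-18, both dates inclusive
2. Filter for DEBUG events whose date falls in this range
3. Count matching events: 6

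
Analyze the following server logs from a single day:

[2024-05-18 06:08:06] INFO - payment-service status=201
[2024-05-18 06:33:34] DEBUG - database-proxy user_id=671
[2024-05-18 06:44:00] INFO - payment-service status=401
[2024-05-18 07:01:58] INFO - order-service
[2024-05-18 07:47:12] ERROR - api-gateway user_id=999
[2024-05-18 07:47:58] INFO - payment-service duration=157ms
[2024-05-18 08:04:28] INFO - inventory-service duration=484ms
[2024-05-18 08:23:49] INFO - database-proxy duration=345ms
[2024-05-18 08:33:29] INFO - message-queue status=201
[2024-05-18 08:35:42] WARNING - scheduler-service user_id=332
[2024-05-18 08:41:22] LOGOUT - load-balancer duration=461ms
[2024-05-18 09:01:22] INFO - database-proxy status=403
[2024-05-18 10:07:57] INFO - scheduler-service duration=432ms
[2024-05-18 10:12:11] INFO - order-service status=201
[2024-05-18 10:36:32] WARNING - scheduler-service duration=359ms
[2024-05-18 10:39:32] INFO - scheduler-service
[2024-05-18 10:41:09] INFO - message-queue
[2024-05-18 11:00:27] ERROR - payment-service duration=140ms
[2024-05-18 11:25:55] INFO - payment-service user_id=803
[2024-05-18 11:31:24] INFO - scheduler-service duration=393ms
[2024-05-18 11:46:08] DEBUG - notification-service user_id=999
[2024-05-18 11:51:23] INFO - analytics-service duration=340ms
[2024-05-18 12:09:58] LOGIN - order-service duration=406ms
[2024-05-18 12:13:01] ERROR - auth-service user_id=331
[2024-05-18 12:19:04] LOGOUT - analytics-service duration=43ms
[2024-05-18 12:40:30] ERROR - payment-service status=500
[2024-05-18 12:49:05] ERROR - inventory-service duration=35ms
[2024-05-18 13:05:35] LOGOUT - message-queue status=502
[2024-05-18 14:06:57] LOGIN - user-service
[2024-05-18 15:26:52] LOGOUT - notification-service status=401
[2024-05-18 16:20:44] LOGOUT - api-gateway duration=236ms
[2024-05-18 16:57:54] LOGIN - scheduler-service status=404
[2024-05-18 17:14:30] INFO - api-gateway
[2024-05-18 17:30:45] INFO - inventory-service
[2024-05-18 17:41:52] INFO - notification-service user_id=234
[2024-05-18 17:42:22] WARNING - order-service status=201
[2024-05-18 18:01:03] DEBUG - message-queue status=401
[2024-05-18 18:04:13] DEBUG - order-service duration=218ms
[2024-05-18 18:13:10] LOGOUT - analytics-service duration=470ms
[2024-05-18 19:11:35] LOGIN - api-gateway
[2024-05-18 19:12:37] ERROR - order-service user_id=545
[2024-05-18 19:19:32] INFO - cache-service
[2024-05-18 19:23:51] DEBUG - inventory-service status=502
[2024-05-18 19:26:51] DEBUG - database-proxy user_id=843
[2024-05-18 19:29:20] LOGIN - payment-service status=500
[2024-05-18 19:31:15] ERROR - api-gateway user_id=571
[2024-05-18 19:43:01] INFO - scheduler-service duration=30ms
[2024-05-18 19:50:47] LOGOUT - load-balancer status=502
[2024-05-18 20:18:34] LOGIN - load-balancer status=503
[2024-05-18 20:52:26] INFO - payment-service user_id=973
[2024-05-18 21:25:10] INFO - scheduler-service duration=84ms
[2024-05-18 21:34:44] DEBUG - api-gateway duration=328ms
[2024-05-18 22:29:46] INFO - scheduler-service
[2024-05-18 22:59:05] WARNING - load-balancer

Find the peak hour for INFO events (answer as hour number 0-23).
10

To find the peak hour:

1. Group all INFO events by hour
2. Count events in each hour
3. Find hour with maximum count
4. Peak hour: 10 (with 4 events)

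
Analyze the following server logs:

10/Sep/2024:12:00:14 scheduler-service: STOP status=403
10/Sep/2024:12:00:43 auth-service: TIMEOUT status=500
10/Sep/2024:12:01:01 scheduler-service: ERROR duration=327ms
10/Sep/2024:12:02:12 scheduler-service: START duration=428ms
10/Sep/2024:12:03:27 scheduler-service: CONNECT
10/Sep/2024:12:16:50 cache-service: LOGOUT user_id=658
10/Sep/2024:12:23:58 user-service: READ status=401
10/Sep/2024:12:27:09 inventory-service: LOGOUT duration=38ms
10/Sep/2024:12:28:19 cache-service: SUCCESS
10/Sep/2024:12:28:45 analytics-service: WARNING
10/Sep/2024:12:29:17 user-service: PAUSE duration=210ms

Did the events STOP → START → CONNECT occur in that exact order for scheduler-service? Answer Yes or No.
Yes

To verify sequence order:

1. Find all events in sequence STOP → START → CONNECT for scheduler-service
2. Extract their timestamps
3. Check if timestamps are in ascending order
4. Result: Yes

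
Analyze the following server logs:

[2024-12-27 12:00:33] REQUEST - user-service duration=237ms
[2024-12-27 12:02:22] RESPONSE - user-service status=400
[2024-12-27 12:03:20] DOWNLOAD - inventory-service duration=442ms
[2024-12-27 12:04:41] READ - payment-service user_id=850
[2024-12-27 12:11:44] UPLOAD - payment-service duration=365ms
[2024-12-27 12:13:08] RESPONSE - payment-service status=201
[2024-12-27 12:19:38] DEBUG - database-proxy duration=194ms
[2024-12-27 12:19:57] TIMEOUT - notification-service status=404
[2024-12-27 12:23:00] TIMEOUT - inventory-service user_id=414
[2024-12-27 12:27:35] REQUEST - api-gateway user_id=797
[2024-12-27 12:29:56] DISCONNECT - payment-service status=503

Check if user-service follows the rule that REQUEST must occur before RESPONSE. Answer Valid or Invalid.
Valid

To validate ordering:

1. Required order: REQUEST → RESPONSE
2. Rule: REQUEST must occur before RESPONSE
3. Check actual order of events for user-service
4. Result: Valid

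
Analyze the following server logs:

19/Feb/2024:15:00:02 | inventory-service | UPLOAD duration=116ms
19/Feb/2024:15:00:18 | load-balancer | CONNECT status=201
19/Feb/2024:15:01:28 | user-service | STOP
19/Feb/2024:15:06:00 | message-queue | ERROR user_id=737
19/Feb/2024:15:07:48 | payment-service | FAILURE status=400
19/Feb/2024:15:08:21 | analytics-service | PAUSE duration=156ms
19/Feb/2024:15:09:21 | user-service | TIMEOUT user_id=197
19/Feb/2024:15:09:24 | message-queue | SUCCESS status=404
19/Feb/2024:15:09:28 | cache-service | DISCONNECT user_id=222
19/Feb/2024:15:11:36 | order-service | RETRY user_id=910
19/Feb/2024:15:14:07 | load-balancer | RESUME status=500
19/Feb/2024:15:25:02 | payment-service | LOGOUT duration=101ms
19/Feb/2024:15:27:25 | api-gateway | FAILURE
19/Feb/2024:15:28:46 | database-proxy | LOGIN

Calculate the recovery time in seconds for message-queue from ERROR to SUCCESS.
204

To calculate recovery time:

1. Find ERROR event for message-queue: 19/Feb/2024:15:06:00
2. Find next SUCCESS event for message-queue: 19/Feb/2024:15:09:24
3. Recovery time: 19/Feb/2024:15:09:24 - 19/Feb/2024:15:06:00 = 204 seconds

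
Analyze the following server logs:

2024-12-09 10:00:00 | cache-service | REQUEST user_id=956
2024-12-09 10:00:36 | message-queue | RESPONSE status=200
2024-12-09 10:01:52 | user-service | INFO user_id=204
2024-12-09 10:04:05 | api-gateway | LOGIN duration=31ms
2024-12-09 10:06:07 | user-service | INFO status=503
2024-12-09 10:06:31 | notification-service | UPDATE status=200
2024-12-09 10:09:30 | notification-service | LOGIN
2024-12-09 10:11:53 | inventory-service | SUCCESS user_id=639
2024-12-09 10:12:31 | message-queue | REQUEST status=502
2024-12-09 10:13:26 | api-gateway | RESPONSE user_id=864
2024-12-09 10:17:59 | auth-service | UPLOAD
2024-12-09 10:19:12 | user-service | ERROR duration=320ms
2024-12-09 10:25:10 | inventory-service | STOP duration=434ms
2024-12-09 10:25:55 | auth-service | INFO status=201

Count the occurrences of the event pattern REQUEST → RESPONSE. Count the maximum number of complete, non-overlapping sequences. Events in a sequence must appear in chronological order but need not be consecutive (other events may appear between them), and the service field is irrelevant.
2

To count sequences:

1. Look for pattern: REQUEST → RESPONSE
2. Greedily scan the log in chronological order, matching each sequence element in turn (ignoring service)
3. Each time the full pattern completes, increment the count and restart matching from the next event
4. Complete non-overlapping sequences found: 2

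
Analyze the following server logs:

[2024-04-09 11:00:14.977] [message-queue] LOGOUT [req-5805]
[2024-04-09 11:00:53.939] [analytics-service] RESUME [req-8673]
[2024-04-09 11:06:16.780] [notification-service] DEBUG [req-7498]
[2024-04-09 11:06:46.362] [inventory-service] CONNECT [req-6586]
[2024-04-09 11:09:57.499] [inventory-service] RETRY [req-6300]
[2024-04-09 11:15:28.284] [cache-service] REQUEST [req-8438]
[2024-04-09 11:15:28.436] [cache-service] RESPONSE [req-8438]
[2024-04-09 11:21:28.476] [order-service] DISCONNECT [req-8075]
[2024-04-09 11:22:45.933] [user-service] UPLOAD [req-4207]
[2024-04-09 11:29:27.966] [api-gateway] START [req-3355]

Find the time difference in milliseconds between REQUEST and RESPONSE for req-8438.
152

To calculate latency:

1. Find REQUEST with id req-8438: 2024-04-09 11:15:28.284
2. Find RESPONSE with id req-8438: 2024-04-09 11:15:28.436
3. Latency: 2024-04-09 11:15:28.436 - 2024-04-09 11:15:28.284 = 152ms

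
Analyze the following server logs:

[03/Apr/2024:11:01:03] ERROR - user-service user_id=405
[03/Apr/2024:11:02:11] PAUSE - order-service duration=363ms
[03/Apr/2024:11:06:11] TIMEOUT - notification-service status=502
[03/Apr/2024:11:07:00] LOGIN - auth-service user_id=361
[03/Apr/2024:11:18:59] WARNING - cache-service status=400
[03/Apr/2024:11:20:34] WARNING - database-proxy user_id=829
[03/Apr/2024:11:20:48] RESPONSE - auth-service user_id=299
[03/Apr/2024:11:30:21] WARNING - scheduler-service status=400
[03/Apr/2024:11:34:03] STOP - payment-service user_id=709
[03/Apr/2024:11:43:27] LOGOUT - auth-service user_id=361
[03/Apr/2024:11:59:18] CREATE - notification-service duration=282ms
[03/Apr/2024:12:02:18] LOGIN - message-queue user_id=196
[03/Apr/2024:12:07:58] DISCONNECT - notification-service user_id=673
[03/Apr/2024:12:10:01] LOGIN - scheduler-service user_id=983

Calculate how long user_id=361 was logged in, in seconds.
2187

To calculate session duration:

1. Find LOGIN event for user_id=361: 03/Apr/2024:11:07:00
2. Find LOGOUT event for user_id=361: 03/Apr/2024:11:43:27
3. Session duration: 03/Apr/2024:11:43:27 - 03/Apr/2024:11:07:00 = 2187 seconds (36 minutes)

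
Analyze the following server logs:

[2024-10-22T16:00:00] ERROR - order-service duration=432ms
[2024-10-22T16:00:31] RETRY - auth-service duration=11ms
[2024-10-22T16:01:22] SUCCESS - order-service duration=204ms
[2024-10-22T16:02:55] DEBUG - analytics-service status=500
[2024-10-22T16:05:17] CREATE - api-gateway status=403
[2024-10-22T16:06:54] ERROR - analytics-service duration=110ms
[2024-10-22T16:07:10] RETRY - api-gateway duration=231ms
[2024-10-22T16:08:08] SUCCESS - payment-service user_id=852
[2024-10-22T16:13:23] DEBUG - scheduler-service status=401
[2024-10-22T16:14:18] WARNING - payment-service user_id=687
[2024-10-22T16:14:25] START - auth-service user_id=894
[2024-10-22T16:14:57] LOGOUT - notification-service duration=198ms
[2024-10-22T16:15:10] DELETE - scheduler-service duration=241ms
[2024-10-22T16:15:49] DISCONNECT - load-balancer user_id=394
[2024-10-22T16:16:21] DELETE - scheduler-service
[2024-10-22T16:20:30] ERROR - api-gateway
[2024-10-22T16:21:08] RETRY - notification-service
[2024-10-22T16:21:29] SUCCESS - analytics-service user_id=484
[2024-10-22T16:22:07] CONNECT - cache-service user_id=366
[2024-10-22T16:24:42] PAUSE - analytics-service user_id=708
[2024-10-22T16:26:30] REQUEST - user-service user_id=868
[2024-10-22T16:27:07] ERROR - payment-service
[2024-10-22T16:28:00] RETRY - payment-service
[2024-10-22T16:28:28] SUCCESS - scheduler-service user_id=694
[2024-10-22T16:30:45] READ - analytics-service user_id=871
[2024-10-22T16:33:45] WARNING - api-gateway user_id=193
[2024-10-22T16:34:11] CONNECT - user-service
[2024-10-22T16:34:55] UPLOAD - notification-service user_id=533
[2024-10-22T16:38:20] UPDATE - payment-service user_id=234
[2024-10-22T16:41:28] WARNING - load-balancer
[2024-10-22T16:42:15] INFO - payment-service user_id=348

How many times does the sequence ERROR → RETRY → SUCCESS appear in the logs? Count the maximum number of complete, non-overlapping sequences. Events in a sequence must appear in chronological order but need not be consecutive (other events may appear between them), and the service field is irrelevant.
4

To count sequences:

1. Look for pattern: ERROR → RETRY → SUCCESS
2. Greedily scan the log in chronological order, matching each sequence element in turn (ignoring service)
3. Each time the full pattern completes, increment the count and restart matching from the next event
4. Complete non-overlapping sequences found: 4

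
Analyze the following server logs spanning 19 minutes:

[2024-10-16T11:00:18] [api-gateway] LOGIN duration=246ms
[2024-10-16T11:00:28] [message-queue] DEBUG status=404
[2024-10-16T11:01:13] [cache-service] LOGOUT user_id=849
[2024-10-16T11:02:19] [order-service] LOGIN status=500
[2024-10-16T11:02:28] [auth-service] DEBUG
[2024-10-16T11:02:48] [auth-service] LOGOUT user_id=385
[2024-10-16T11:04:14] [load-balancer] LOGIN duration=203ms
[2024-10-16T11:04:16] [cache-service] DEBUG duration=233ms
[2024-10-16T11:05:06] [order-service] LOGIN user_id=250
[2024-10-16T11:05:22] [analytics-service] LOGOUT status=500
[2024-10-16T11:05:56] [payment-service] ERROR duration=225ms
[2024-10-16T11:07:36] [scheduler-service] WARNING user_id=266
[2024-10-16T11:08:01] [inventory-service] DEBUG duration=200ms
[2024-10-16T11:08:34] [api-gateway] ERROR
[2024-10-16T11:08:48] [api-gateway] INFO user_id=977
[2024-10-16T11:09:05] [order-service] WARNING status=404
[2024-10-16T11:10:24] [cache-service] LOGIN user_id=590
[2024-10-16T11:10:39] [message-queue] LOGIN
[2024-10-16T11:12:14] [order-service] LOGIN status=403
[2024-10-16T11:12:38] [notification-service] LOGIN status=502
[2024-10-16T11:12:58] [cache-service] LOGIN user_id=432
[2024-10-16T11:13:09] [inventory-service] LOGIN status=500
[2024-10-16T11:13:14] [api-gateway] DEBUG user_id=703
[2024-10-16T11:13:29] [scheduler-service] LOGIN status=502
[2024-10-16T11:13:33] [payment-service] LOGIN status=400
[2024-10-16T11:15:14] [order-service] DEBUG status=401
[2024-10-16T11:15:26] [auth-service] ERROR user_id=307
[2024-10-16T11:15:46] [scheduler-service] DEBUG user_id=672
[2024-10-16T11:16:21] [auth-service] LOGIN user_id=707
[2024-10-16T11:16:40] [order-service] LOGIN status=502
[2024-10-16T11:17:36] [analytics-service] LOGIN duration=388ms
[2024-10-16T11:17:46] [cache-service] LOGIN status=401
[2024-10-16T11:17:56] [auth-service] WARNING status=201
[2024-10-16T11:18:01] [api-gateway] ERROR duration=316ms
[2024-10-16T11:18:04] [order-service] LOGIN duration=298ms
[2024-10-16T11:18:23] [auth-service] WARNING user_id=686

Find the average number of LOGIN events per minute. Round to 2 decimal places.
0.89

To calculate the rate:

1. Count total LOGIN events: 17
2. Total time period: 19 minutes
3. Rate = 17 / 19 = 0.89 events per minute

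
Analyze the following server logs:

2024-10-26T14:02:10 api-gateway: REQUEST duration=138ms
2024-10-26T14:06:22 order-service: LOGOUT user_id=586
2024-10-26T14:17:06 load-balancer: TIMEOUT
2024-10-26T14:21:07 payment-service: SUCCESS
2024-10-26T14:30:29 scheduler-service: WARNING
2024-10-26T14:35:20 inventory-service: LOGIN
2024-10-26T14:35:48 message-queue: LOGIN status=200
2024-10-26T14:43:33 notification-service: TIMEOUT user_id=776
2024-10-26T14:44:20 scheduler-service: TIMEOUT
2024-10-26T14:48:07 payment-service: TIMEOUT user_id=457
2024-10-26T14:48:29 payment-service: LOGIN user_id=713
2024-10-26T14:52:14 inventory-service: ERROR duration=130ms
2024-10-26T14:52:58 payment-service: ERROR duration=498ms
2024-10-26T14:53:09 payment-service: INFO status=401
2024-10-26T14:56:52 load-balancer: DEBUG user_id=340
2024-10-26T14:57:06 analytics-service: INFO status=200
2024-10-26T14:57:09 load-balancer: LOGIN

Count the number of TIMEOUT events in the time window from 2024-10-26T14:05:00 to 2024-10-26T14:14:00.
0

To count events in the time window:

1. Window boundaries: 2024-10-26T14:05:00 to 2024-10-26T14:14:00
2. Filter for TIMEOUT events within this window
3. Count matching events: 0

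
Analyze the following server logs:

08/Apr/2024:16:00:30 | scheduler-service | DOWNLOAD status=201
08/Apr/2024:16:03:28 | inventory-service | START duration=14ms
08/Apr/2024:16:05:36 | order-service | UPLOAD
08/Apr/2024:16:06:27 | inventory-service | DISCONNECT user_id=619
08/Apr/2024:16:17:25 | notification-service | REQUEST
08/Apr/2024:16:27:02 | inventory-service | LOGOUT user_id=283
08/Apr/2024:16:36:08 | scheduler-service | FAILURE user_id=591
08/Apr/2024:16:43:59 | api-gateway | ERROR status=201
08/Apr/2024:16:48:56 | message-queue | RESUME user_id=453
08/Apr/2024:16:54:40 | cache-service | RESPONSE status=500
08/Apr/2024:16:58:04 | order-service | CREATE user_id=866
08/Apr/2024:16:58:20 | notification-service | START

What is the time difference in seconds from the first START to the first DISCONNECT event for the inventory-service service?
179

To find the time between events:

1. Locate the first START event for inventory-service: 08/Apr/2024:16:03:28
2. Locate the first DISCONNECT event for inventory-service: 08/Apr/2024:16:06:27
3. Calculate the difference: 08/Apr/2024:16:06:27 - 08/Apr/2024:16:03:28 = 179 seconds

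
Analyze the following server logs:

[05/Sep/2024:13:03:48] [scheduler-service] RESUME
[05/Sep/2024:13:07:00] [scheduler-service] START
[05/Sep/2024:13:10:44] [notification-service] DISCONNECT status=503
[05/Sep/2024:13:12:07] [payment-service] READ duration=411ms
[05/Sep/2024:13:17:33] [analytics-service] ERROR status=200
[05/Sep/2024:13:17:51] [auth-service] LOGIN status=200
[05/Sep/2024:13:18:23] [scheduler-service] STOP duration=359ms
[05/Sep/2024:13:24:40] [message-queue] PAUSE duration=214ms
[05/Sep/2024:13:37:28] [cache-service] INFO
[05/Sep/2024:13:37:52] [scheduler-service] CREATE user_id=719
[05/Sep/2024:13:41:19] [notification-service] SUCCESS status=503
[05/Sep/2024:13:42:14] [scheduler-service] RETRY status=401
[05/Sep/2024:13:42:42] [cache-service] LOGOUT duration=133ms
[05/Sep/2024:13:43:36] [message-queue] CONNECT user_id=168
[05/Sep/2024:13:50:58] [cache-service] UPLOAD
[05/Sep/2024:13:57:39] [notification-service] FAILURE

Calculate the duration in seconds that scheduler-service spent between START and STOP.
683

To calculate state duration:

1. Find START event for scheduler-service: 05/Sep/2024:13:07:00
2. Find STOP event for scheduler-service: 05/Sep/2024:13:18:23
3. Calculate duration: 05/Sep/2024:13:18:23 - 05/Sep/2024:13:07:00 = 683 seconds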